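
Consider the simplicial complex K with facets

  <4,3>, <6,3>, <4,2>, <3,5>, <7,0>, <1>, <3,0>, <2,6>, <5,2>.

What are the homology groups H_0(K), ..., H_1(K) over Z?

We work with the vertex ordering 0 < 1 < 2 < 3 < 4 < 5 < 6 < 7. The simplices of K, each written with vertices in increasing order, are:

  0-simplices (8): [0], [1], [2], [3], [4], [5], [6], [7]
  1-simplices (8): [0,3], [0,7], [2,4], [2,5], [2,6], [3,4], [3,5], [3,6]

giving chain groups C_0 ≅ Z^8, C_1 ≅ Z^8.

∂_1: C_1 → C_0 sends each edge [p,q] (with p < q) to q − p. For instance
  ∂[2,6] = [6] − [2].
As a 8×8 matrix over Z this has rank 6, with invariant factors (1,1,1,1,1,1).

Computing H_k = (kernel of ∂_k) / (image of ∂_{k+1}):

  H_0: rank C_0 − rank ∂_1 = 8 − 6 = 2, and the invariant factors of ∂_1 are all 1, so H_0 = Z^2.
  H_1: rank ker ∂_1 − rank ∂_2 = (8 − 6) − 0 = 2, and there is no ∂_2, so H_1 = Z^2.

As a check, the Euler characteristic is 8 − 8 = 0, which agrees with 2 − 2 = 0.

H_0 ≅ Z^2,  H_1 ≅ Z^2.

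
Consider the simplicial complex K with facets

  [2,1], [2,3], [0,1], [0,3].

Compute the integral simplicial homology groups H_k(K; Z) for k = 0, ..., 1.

H_0 = Z,  H_1 = Z.

Take the total order 0 < 1 < 2 < 3 on the vertex set. Then K (dimension 1) consists of the simplices:

  0-simplices (4): [0], [1], [2], [3]
  1-simplices (4): [0,1], [0,3], [1,2], [2,3]

giving chain groups C_0 ≅ Z^4, C_1 ≅ Z^4.

∂_1: C_1 → C_0 sends each edge [p,q] (with p < q) to q − p. For instance
  ∂[0,3] = [3] − [0].
The 4×4 boundary matrix has rank 3 and Smith normal form diag(1,1,1).

Now H_k = ker ∂_k / im ∂_{k+1}, so:

  H_0: rank C_0 − rank ∂_1 = 4 − 3 = 1, and the invariant factors of ∂_1 are all 1, so H_0 = Z.
  H_1: rank ker ∂_1 − rank ∂_2 = (4 − 3) − 0 = 1, and there is no ∂_2, so H_1 = Z.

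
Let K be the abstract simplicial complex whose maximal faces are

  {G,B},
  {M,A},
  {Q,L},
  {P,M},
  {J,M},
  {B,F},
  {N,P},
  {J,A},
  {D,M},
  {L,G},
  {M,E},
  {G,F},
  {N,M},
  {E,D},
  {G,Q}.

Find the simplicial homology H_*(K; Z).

H_0 ≅ Z^2,  H_1 ≅ Z^5.

Fix the vertex order A < B < D < E < F < G < J < L < M < N < P < Q and write every simplex with vertices in increasing order. Then dim K = 1 and the simplices of K are:

  0-simplices (12): A, B, D, E, F, G, J, L, M, N, P, Q
  1-simplices (15): AJ, AM, BF, BG, DE, DM, EM, FG, GL, GQ, JM, LQ, MN, MP, NP

giving chain groups C_0 ≅ Z^12, C_1 ≅ Z^15.

Boundary ∂_1: C_1 → C_0 is given by ∂[p,q] = [q] − [p]. For instance
  ∂AJ = J − A.
This gives a 12×15 integer matrix of rank 10; reducing to Smith normal form yields diagonal entries (1,1,1,1,1,1,1,1,1,1).

Computing H_k = (kernel of ∂_k) / (image of ∂_{k+1}):

  H_0: rank C_0 − rank ∂_1 = 12 − 10 = 2, and the invariant factors of ∂_1 are all 1, so H_0 = Z^2.
  H_1: rank ker ∂_1 − rank ∂_2 = (15 − 10) − 0 = 5, and there is no ∂_2, so H_1 = Z^5.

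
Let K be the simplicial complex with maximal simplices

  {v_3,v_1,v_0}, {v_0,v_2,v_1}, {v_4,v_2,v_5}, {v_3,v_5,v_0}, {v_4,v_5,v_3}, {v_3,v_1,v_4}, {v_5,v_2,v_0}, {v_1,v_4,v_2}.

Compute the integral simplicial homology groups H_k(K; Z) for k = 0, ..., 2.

Order the vertices as v_0 < v_1 < v_2 < v_3 < v_4 < v_5. Listing each simplex with vertices in this order, K has dimension 2 with simplices:

  0-simplices (6): [v_0], [v_1], [v_2], [v_3], [v_4], [v_5]
  1-simplices (12): [v_0,v_1], [v_0,v_2], [v_0,v_3], [v_0,v_5], [v_1,v_2], [v_1,v_3], [v_1,v_4], [v_2,v_4], [v_2,v_5], [v_3,v_4], [v_3,v_5], [v_4,v_5]
  2-simplices (8): [v_0,v_1,v_2], [v_0,v_1,v_3], [v_0,v_2,v_5], [v_0,v_3,v_5], [v_1,v_2,v_4], [v_1,v_3,v_4], [v_2,v_4,v_5], [v_3,v_4,v_5]

giving chain groups C_0 ≅ Z^6, C_1 ≅ Z^12, C_2 ≅ Z^8.

Boundary ∂_1: C_1 → C_0 maps an edge to its endpoints' difference, ∂[p,q] = q − p. For instance
  ∂[v_2,v_5] = [v_5] − [v_2].
The 6×12 boundary matrix has rank 5 and Smith normal form diag(1,1,1,1,1).

The boundary map ∂_2: C_2 → C_1 maps a triangle to the signed sum of its edges. For instance
  ∂[v_0,v_1,v_2] = [v_1,v_2] − [v_0,v_2] + [v_0,v_1],
  ∂[v_1,v_3,v_4] = [v_3,v_4] − [v_1,v_4] + [v_1,v_3].
This gives a 12×8 integer matrix of rank 7; reducing to Smith normal form yields diagonal entries (1,1,1,1,1,1,1).

Reading off H_k = ker ∂_k / im ∂_{k+1}:

  H_0: rank C_0 − rank ∂_1 = 6 − 5 = 1, and the invariant factors of ∂_1 are all 1, so H_0 ≅ Z.
  H_1: rank ker ∂_1 − rank ∂_2 = (12 − 5) − 7 = 0, and the invariant factors of ∂_2 are all 1, so H_1 ≅ 0.
  H_2: rank ker ∂_2 − rank ∂_3 = (8 − 7) − 0 = 1, and there is no ∂_3, so H_2 ≅ Z.

H_0 ≅ Z,  H_1 = 0,  H_2 ≅ Z.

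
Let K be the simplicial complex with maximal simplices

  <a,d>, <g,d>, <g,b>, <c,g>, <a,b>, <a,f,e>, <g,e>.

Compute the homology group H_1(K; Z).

H_1 ≅ Z^2.

Order the vertices as a < b < c < d < e < f < g. Listing each simplex with vertices in this order, K has dimension 2 with simplices:

  0-simplices (7): a, b, c, d, e, f, g
  1-simplices (9): ab, ad, ae, af, bg, cg, dg, ef, eg
  2-simplices (1): aef

so the chain groups are C_0 ≅ Z^7, C_1 ≅ Z^9, C_2 ≅ Z^1.

∂_1: C_1 → C_0 is given by ∂[p,q] = [q] − [p]. For instance
  ∂ab = b − a.
The 7×9 boundary matrix has rank 6 and Smith normal form diag(1,1,1,1,1,1).

∂_2: C_2 → C_1 acts by ∂[p,q,r] = [q,r] − [p,r] + [p,q]. For instance
  ∂aef = ef − af + ae.
The resulting 9×1 matrix has rank 1, and its Smith normal form has invariant factors (1).

Computing H_k = (kernel of ∂_k) / (image of ∂_{k+1}):

  H_1: rank ker ∂_1 − rank ∂_2 = (9 − 6) − 1 = 2, and the invariant factors of ∂_2 are all 1, so H_1 ≅ Z^2.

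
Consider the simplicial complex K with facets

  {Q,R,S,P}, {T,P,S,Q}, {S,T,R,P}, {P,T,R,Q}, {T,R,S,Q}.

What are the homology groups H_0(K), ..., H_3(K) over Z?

H_0 ≅ Z,  H_1 = 0,  H_2 = 0,  H_3 ≅ Z.

Fix the vertex order P < Q < R < S < T and write every simplex with vertices in increasing order. Then dim K = 3 and the simplices of K are:

  0-simplices (5): P, Q, R, S, T
  1-simplices (10): PQ, PR, PS, PT, QR, QS, QT, RS, RT, ST
  2-simplices (10): PQR, PQS, PQT, PRS, PRT, PST, QRS, QRT, QST, RST
  3-simplices (5): PQRS, PQRT, PQST, PRST, QRST

Hence C_0 ≅ Z^5, C_1 ≅ Z^10, C_2 ≅ Z^10, C_3 ≅ Z^5.

Boundary ∂_1: C_1 → C_0 sends each edge [p,q] (with p < q) to q − p. For instance
  ∂ST = T − S.
This gives a 5×10 integer matrix of rank 4; reducing to Smith normal form yields diagonal entries (1,1,1,1).

The boundary map ∂_2: C_2 → C_1 sends each 2-simplex [p,q,r] to [q,r] − [p,r] + [p,q]. For instance
  ∂PQS = QS − PS + PQ,
  ∂QRT = RT − QT + QR.
The resulting 10×10 matrix has rank 6, and its Smith normal form has invariant factors (1,1,1,1,1,1).

∂_3: C_3 → C_2 sends each 3-simplex σ to the alternating sum Σ_i (−1)^i (σ with its i-th vertex removed). For instance
  ∂PQRT = QRT − PRT + PQT − PQR,
  ∂PQST = QST − PST + PQT − PQS.
As a 10×5 matrix over Z this has rank 4, with invariant factors (1,1,1,1).

Now H_k = ker ∂_k / im ∂_{k+1}, so:

  H_0: rank C_0 − rank ∂_1 = 5 − 4 = 1, and the invariant factors of ∂_1 are all 1, so H_0 ≅ Z.
  H_1: rank ker ∂_1 − rank ∂_2 = (10 − 4) − 6 = 0, and the invariant factors of ∂_2 are all 1, so H_1 ≅ 0.
  H_2: rank ker ∂_2 − rank ∂_3 = (10 − 6) − 4 = 0, and the invariant factors of ∂_3 are all 1, so H_2 ≅ 0.
  H_3: rank ker ∂_3 − rank ∂_4 = (5 − 4) − 0 = 1, and there is no ∂_4, so H_3 ≅ Z.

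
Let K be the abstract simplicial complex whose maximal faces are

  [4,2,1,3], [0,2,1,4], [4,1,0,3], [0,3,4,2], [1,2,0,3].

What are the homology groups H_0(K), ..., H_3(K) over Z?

We work with the vertex ordering 0 < 1 < 2 < 3 < 4. The simplices of K, each written with vertices in increasing order, are:

  0-simplices (5): [0], [1], [2], [3], [4]
  1-simplices (10): [0,1], [0,2], [0,3], [0,4], [1,2], [1,3], [1,4], [2,3], [2,4], [3,4]
  2-simplices (10): [0,1,2], [0,1,3], [0,1,4], [0,2,3], [0,2,4], [0,3,4], [1,2,3], [1,2,4], [1,3,4], [2,3,4]
  3-simplices (5): [0,1,2,3], [0,1,2,4], [0,1,3,4], [0,2,3,4], [1,2,3,4]

so the chain groups are C_0 ≅ Z^5, C_1 ≅ Z^10, C_2 ≅ Z^10, C_3 ≅ Z^5.

The boundary map ∂_1: C_1 → C_0 is given by ∂[p,q] = [q] − [p].
The 5×10 boundary matrix has rank 4 and Smith normal form diag(1,1,1,1).

The boundary map ∂_2: C_2 → C_1 acts by ∂[p,q,r] = [q,r] − [p,r] + [p,q]. For instance
  ∂[2,3,4] = [3,4] − [2,4] + [2,3],
  ∂[0,1,3] = [1,3] − [0,3] + [0,1].
The resulting 10×10 matrix has rank 6, and its Smith normal form has invariant factors (1,1,1,1,1,1).

Boundary ∂_3: C_3 → C_2 sends each 3-simplex σ to the alternating sum Σ_i (−1)^i (σ with its i-th vertex removed). For instance
  ∂[1,2,3,4] = [2,3,4] − [1,3,4] + [1,2,4] − [1,2,3],
  ∂[0,1,2,4] = [1,2,4] − [0,2,4] + [0,1,4] − [0,1,2].
The 10×5 boundary matrix has rank 4 and Smith normal form diag(1,1,1,1).

Reading off H_k = ker ∂_k / im ∂_{k+1}:

  H_0: rank C_0 − rank ∂_1 = 5 − 4 = 1, and the invariant factors of ∂_1 are all 1, so H_0 ≅ Z.
  H_1: rank ker ∂_1 − rank ∂_2 = (10 − 4) − 6 = 0, and the invariant factors of ∂_2 are all 1, so H_1 ≅ 0.
  H_2: rank ker ∂_2 − rank ∂_3 = (10 − 6) − 4 = 0, and the invariant factors of ∂_3 are all 1, so H_2 ≅ 0.
  H_3: rank ker ∂_3 − rank ∂_4 = (5 − 4) − 0 = 1, and there is no ∂_4, so H_3 ≅ Z.

H_0 ≅ Z,  H_1 = 0,  H_2 = 0,  H_3 ≅ Z.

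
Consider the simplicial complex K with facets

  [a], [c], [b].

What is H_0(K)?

Order the vertices as a < b < c. Listing each simplex with vertices in this order, K has dimension 0 with simplices:

  0-simplices (3): a, b, c

so the chain groups are C_0 ≅ Z^3.

From H_k ≅ ker(∂_k) / im(∂_{k+1}) we obtain:

  H_0: rank C_0 − rank ∂_1 = 3 − 0 = 3, and there is no ∂_1, so H_0 ≅ Z^3.

(K is a triangulation of a set of 3 points.)

H_0 ≅ Z^3.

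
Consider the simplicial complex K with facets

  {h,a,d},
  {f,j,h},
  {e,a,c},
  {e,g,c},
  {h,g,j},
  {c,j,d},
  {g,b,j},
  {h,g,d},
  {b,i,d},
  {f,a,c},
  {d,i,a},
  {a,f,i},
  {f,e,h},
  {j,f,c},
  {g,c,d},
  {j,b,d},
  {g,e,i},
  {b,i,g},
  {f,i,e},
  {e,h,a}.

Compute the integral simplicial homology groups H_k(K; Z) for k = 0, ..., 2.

H_0 = Z,  H_1 = Z × Z/2,  H_2 = 0.

We work with the vertex ordering a < b < c < d < e < f < g < h < i < j. The simplices of K, each written with vertices in increasing order, are:

  0-simplices (10): a, b, c, d, e, f, g, h, i, j
  1-simplices (30): ac, ad, ae, af, ah, ai, bd, bg, bi, bj, cd, ce, cf, cg, cj, dg, dh, di, dj, ef, eg, eh, ei, fh, fi, fj, gh, gi, gj, hj
  2-simplices (20): ace, acf, adh, adi, aeh, afi, bdi, bdj, bgi, bgj, cdg, cdj, ceg, cfj, dgh, efh, efi, egi, fhj, ghj

giving chain groups C_0 ≅ Z^10, C_1 ≅ Z^30, C_2 ≅ Z^20.

∂_1: C_1 → C_0 is given by ∂[p,q] = [q] − [p].
The 10×30 boundary matrix has rank 9 and Smith normal form diag(1,1,1,1,1,1,1,1,1).

Boundary ∂_2: C_2 → C_1 sends each 2-simplex [p,q,r] to [q,r] − [p,r] + [p,q]. For instance
  ∂bdj = dj − bj + bd,
  ∂ceg = eg − cg + ce.
The resulting 30×20 matrix has rank 20, and its Smith normal form has invariant factors (1,1,1,1,1,1,1,1,1,1,1,1,1,1,1,1,1,1,1,2).

Now H_k = ker ∂_k / im ∂_{k+1}, so:

  H_0: rank C_0 − rank ∂_1 = 10 − 9 = 1, and the invariant factors of ∂_1 are all 1, so H_0 ≅ Z.
  H_1: rank ker ∂_1 − rank ∂_2 = (30 − 9) − 20 = 1, and ∂_2 has invariant factor 2 > 1, so H_1 ≅ Z × Z/2.
  H_2: rank ker ∂_2 − rank ∂_3 = (20 − 20) − 0 = 0, and there is no ∂_3, so H_2 ≅ 0.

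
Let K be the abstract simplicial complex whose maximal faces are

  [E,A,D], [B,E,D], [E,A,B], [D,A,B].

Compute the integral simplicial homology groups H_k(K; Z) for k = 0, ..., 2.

We work with the vertex ordering A < B < D < E. The simplices of K, each written with vertices in increasing order, are:

  0-simplices (4): A, B, D, E
  1-simplices (6): AB, AD, AE, BD, BE, DE
  2-simplices (4): ABD, ABE, ADE, BDE

giving chain groups C_0 ≅ Z^4, C_1 ≅ Z^6, C_2 ≅ Z^4.

∂_1: C_1 → C_0 maps an edge to its endpoints' difference, ∂[p,q] = q − p.
The resulting 4×6 matrix has rank 3, and its Smith normal form has invariant factors (1,1,1).

∂_2: C_2 → C_1 sends each 2-simplex [p,q,r] to [q,r] − [p,r] + [p,q]. For instance
  ∂ABD = BD − AD + AB,
  ∂BDE = DE − BE + BD.
The resulting 6×4 matrix has rank 3, and its Smith normal form has invariant factors (1,1,1).

From H_k ≅ ker(∂_k) / im(∂_{k+1}) we obtain:

  H_0: rank C_0 − rank ∂_1 = 4 − 3 = 1, and the invariant factors of ∂_1 are all 1, so H_0 = Z.
  H_1: rank ker ∂_1 − rank ∂_2 = (6 − 3) − 3 = 0, and the invariant factors of ∂_2 are all 1, so H_1 = 0.
  H_2: rank ker ∂_2 − rank ∂_3 = (4 − 3) − 0 = 1, and there is no ∂_3, so H_2 = Z.

H_0 = Z,  H_1 = 0,  H_2 = Z.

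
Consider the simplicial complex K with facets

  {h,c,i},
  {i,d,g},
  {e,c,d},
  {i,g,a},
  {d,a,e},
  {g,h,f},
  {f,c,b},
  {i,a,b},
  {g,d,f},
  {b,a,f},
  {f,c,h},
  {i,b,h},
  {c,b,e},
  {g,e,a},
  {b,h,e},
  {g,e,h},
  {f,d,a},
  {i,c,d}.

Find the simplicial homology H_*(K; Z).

H_0 = Z,  H_1 = Z ⊕ Z/2,  H_2 = 0.

We work with the vertex ordering a < b < c < d < e < f < g < h < i. The simplices of K, each written with vertices in increasing order, are:

  0-simplices (9): a, b, c, d, e, f, g, h, i
  1-simplices (27): ab, ad, ae, af, ag, ai, bc, be, bf, bh, bi, cd, ce, cf, ch, ci, de, df, dg, di, eg, eh, fg, fh, gh, gi, hi
  2-simplices (18): abf, abi, ade, adf, aeg, agi, bce, bcf, beh, bhi, cde, cdi, cfh, chi, dfg, dgi, egh, fgh

giving chain groups C_0 ≅ Z^9, C_1 ≅ Z^27, C_2 ≅ Z^18.

The boundary map ∂_1: C_1 → C_0 is given by ∂[p,q] = [q] − [p].
The resulting 9×27 matrix has rank 8, and its Smith normal form has invariant factors (1,1,1,1,1,1,1,1).

∂_2: C_2 → C_1 sends each 2-simplex [p,q,r] to [q,r] − [p,r] + [p,q]. For instance
  ∂bcf = cf − bf + bc,
  ∂bce = ce − be + bc.
The resulting 27×18 matrix has rank 18, and its Smith normal form has invariant factors (1,1,1,1,1,1,1,1,1,1,1,1,1,1,1,1,1,2).

From H_k ≅ ker(∂_k) / im(∂_{k+1}) we obtain:

  H_0: rank C_0 − rank ∂_1 = 9 − 8 = 1, and the invariant factors of ∂_1 are all 1, so H_0 ≅ Z.
  H_1: rank ker ∂_1 − rank ∂_2 = (27 − 8) − 18 = 1, and ∂_2 has invariant factor 2 > 1, so H_1 ≅ Z ⊕ Z/2.
  H_2: rank ker ∂_2 − rank ∂_3 = (18 − 18) − 0 = 0, and there is no ∂_3, so H_2 ≅ 0.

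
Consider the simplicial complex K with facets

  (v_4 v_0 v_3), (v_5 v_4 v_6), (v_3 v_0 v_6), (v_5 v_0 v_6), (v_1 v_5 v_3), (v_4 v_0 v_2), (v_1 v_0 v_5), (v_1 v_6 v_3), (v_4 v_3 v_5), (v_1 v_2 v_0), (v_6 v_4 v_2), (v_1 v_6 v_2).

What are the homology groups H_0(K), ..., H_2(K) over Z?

H_0 ≅ Z,  H_1 ≅ Z/2Z,  H_2 = 0.

We work with the vertex ordering v_0 < v_1 < v_2 < v_3 < v_4 < v_5 < v_6. The simplices of K, each written with vertices in increasing order, are:

  0-simplices (7): [v_0], [v_1], [v_2], [v_3], [v_4], [v_5], [v_6]
  1-simplices (18): (18 of them)
  2-simplices (12): (12 of them)

so the chain groups are C_0 ≅ Z^7, C_1 ≅ Z^18, C_2 ≅ Z^12.

∂_1: C_1 → C_0 maps an edge to its endpoints' difference, ∂[p,q] = q − p.
The 7×18 boundary matrix has rank 6 and Smith normal form diag(1,1,1,1,1,1).

The boundary map ∂_2: C_2 → C_1 sends each 2-simplex [p,q,r] to [q,r] − [p,r] + [p,q]. For instance
  ∂[v_0,v_3,v_4] = [v_3,v_4] − [v_0,v_4] + [v_0,v_3],
  ∂[v_1,v_2,v_6] = [v_2,v_6] − [v_1,v_6] + [v_1,v_2].
This gives a 18×12 integer matrix of rank 12; reducing to Smith normal form yields diagonal entries (1,1,1,1,1,1,1,1,1,1,1,2).

Now H_k = ker ∂_k / im ∂_{k+1}, so:

  H_0: rank C_0 − rank ∂_1 = 7 − 6 = 1, and the invariant factors of ∂_1 are all 1, so H_0 ≅ Z.
  H_1: rank ker ∂_1 − rank ∂_2 = (18 − 6) − 12 = 0, and ∂_2 has invariant factor 2 > 1, so H_1 ≅ Z/2Z.
  H_2: rank ker ∂_2 − rank ∂_3 = (12 − 12) − 0 = 0, and there is no ∂_3, so H_2 ≅ 0.

(K is a triangulation of the real projective plane RP^2.)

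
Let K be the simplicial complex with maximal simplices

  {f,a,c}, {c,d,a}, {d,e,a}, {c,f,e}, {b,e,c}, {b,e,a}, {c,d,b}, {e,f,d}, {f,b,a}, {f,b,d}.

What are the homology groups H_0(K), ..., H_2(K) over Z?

H_0 = Z,  H_1 = Z/2Z,  H_2 = 0.

We work with the vertex ordering a < b < c < d < e < f. The simplices of K, each written with vertices in increasing order, are:

  0-simplices (6): a, b, c, d, e, f
  1-simplices (15): ab, ac, ad, ae, af, bc, bd, be, bf, cd, ce, cf, de, df, ef
  2-simplices (10): abe, abf, acd, acf, ade, bcd, bce, bdf, cef, def

so the chain groups are C_0 ≅ Z^6, C_1 ≅ Z^15, C_2 ≅ Z^10.

Boundary ∂_1: C_1 → C_0 maps an edge to its endpoints' difference, ∂[p,q] = q − p.
The 6×15 boundary matrix has rank 5 and Smith normal form diag(1,1,1,1,1).

∂_2: C_2 → C_1 sends each 2-simplex [p,q,r] to [q,r] − [p,r] + [p,q]. For instance
  ∂def = ef − df + de,
  ∂bcd = cd − bd + bc.
As a 15×10 matrix over Z this has rank 10, with invariant factors (1,1,1,1,1,1,1,1,1,2).

From H_k ≅ ker(∂_k) / im(∂_{k+1}) we obtain:

  H_0: rank C_0 − rank ∂_1 = 6 − 5 = 1, and the invariant factors of ∂_1 are all 1, so H_0 ≅ Z.
  H_1: rank ker ∂_1 − rank ∂_2 = (15 − 5) − 10 = 0, and ∂_2 has invariant factor 2 > 1, so H_1 ≅ Z/2Z.
  H_2: rank ker ∂_2 − rank ∂_3 = (10 − 10) − 0 = 0, and there is no ∂_3, so H_2 ≅ 0.

(K is a triangulation of the real projective plane RP^2.)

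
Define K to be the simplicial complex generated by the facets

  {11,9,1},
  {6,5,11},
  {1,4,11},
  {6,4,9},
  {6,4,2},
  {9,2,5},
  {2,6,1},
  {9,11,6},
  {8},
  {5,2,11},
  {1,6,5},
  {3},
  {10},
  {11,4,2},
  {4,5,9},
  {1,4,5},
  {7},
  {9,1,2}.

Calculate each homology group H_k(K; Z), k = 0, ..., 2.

Take the total order 1 < 2 < 3 < 4 < 5 < 6 < 7 < 8 < 9 < 10 < 11 on the vertex set. Then K (dimension 2) consists of the simplices:

  0-simplices (11): [1], [2], [3], [4], [5], [6], [7], [8], [9], [10], [11]
  1-simplices (21): [1,2], [1,4], [1,5], [1,6], [1,9], [1,11], [2,4], [2,5], [2,6], [2,9], [2,11], [4,5], [4,6], [4,9], [4,11], [5,6], [5,9], [5,11], [6,9], [6,11], [9,11]
  2-simplices (14): [1,2,6], [1,2,9], [1,4,5], [1,4,11], [1,5,6], [1,9,11], [2,4,6], [2,4,11], [2,5,9], [2,5,11], [4,5,9], [4,6,9], [5,6,11], [6,9,11]

Hence C_0 ≅ Z^11, C_1 ≅ Z^21, C_2 ≅ Z^14.

∂_1: C_1 → C_0 sends each edge [p,q] (with p < q) to q − p. For instance
  ∂[1,4] = [4] − [1].
As a 11×21 matrix over Z this has rank 6, with invariant factors (1,1,1,1,1,1).

∂_2: C_2 → C_1 acts by ∂[p,q,r] = [q,r] − [p,r] + [p,q]. For instance
  ∂[1,4,11] = [4,11] − [1,11] + [1,4],
  ∂[1,5,6] = [5,6] − [1,6] + [1,5].
This gives a 21×14 integer matrix of rank 13; reducing to Smith normal form yields diagonal entries (1,1,1,1,1,1,1,1,1,1,1,1,1).

Now H_k = ker ∂_k / im ∂_{k+1}, so:

  H_0: rank C_0 − rank ∂_1 = 11 − 6 = 5, and the invariant factors of ∂_1 are all 1, so H_0 = Z^5.
  H_1: rank ker ∂_1 − rank ∂_2 = (21 − 6) − 13 = 2, and the invariant factors of ∂_2 are all 1, so H_1 = Z^2.
  H_2: rank ker ∂_2 − rank ∂_3 = (14 − 13) − 0 = 1, and there is no ∂_3, so H_2 = Z.

H_0 ≅ Z^5,  H_1 ≅ Z^2,  H_2 ≅ Z.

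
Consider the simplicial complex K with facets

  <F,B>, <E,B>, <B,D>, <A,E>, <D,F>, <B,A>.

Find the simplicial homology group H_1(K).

Order the vertices as A < B < D < E < F. Listing each simplex with vertices in this order, K has dimension 1 with simplices:

  0-simplices (5): A, B, D, E, F
  1-simplices (6): AB, AE, BD, BE, BF, DF

giving chain groups C_0 ≅ Z^5, C_1 ≅ Z^6.

The boundary map ∂_1: C_1 → C_0 sends each edge [p,q] (with p < q) to q − p.
The resulting 5×6 matrix has rank 4, and its Smith normal form has invariant factors (1,1,1,1).

From H_k ≅ ker(∂_k) / im(∂_{k+1}) we obtain:

  H_1: rank ker ∂_1 − rank ∂_2 = (6 − 4) − 0 = 2, and there is no ∂_2, so H_1 = Z^2.

H_1 ≅ Z^2.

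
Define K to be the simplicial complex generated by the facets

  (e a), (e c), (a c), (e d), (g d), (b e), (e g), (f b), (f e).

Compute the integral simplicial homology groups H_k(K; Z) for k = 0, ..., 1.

K has 7 vertices, 9 edges.
rank ∂_0 = 0, rank ∂_1 = 6 ⇒ b_0 = 7 − 0 − 6 = 1; all invariant factors of ∂_1 are 1 so no torsion. So H_0 = Z.
rank ∂_1 = 6, rank ∂_2 = 0 ⇒ b_1 = 9 − 6 − 0 = 3. So H_1 = Z^3.

H_0 ≅ Z,  H_1 ≅ Z^3.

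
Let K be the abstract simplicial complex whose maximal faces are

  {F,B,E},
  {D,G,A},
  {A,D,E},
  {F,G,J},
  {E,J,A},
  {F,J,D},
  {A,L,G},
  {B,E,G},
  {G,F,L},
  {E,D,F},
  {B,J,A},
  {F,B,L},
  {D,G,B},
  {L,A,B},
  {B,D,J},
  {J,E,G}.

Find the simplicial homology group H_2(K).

Order the vertices as A < B < D < E < F < G < J < L. Listing each simplex with vertices in this order, K has dimension 2 with simplices:

  0-simplices (8): A, B, D, E, F, G, J, L
  1-simplices (24): AB, AD, AE, AG, AJ, AL, BD, BE, BF, BG, BJ, BL, DE, DF, DG, DJ, EF, EG, EJ, FG, FJ, FL, GJ, GL
  2-simplices (16): ABJ, ABL, ADE, ADG, AEJ, AGL, BDG, BDJ, BEF, BEG, BFL, DEF, DFJ, EGJ, FGJ, FGL

giving chain groups C_0 ≅ Z^8, C_1 ≅ Z^24, C_2 ≅ Z^16.

The boundary map ∂_1: C_1 → C_0 maps an edge to its endpoints' difference, ∂[p,q] = q − p.
This gives a 8×24 integer matrix of rank 7; reducing to Smith normal form yields diagonal entries (1,1,1,1,1,1,1).

∂_2: C_2 → C_1 maps a triangle to the signed sum of its edges. For instance
  ∂DFJ = FJ − DJ + DF,
  ∂ADE = DE − AE + AD.
As a 24×16 matrix over Z this has rank 15, with invariant factors (1,1,1,1,1,1,1,1,1,1,1,1,1,1,1).

From H_k ≅ ker(∂_k) / im(∂_{k+1}) we obtain:

  H_2: rank ker ∂_2 − rank ∂_3 = (16 − 15) − 0 = 1, and there is no ∂_3, so H_2 = Z.

(K is a triangulation of the torus T^2.)

H_2 ≅ Z.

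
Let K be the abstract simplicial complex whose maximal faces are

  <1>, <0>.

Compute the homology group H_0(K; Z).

H_0 = Z^2.

Take the total order 0 < 1 on the vertex set. Then K (dimension 0) consists of the simplices:

  0-simplices (2): [0], [1]

giving chain groups C_0 ≅ Z^2.

Computing H_k = (kernel of ∂_k) / (image of ∂_{k+1}):

  H_0: rank C_0 − rank ∂_1 = 2 − 0 = 2, and there is no ∂_1, so H_0 ≅ Z^2.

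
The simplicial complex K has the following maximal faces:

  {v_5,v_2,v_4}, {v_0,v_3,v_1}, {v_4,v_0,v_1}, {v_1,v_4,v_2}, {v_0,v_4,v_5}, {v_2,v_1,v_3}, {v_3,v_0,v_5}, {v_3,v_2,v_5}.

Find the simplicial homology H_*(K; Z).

H_0 = Z,  H_1 = 0,  H_2 = Z.

K has 6 vertices, 12 edges, 8 triangles.
rank ∂_0 = 0, rank ∂_1 = 5 ⇒ b_0 = 6 − 0 − 5 = 1; all invariant factors of ∂_1 are 1 so no torsion. So H_0 = Z.
rank ∂_1 = 5, rank ∂_2 = 7 ⇒ b_1 = 12 − 5 − 7 = 0; all invariant factors of ∂_2 are 1 so no torsion. So H_1 = 0.
rank ∂_2 = 7, rank ∂_3 = 0 ⇒ b_2 = 8 − 7 − 0 = 1. So H_2 = Z.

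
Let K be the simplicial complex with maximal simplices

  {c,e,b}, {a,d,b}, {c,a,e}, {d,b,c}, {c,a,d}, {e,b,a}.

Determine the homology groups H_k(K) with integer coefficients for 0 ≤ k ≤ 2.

Take the total order a < b < c < d < e on the vertex set. Then K (dimension 2) consists of the simplices:

  0-simplices (5): a, b, c, d, e
  1-simplices (9): ab, ac, ad, ae, bc, bd, be, cd, ce
  2-simplices (6): abd, abe, acd, ace, bcd, bce

giving chain groups C_0 ≅ Z^5, C_1 ≅ Z^9, C_2 ≅ Z^6.

∂_1: C_1 → C_0 maps an edge to its endpoints' difference, ∂[p,q] = q − p. For instance
  ∂ac = c − a.
This gives a 5×9 integer matrix of rank 4; reducing to Smith normal form yields diagonal entries (1,1,1,1).

Boundary ∂_2: C_2 → C_1 acts by ∂[p,q,r] = [q,r] − [p,r] + [p,q]. For instance
  ∂acd = cd − ad + ac,
  ∂abe = be − ae + ab.
This gives a 9×6 integer matrix of rank 5; reducing to Smith normal form yields diagonal entries (1,1,1,1,1).

Reading off H_k = ker ∂_k / im ∂_{k+1}:

  H_0: rank C_0 − rank ∂_1 = 5 − 4 = 1, and the invariant factors of ∂_1 are all 1, so H_0 ≅ Z.
  H_1: rank ker ∂_1 − rank ∂_2 = (9 − 4) − 5 = 0, and the invariant factors of ∂_2 are all 1, so H_1 ≅ 0.
  H_2: rank ker ∂_2 − rank ∂_3 = (6 − 5) − 0 = 1, and there is no ∂_3, so H_2 ≅ Z.

(K is a triangulation of the 2-sphere S^2.)

H_0 = Z,  H_1 = 0,  H_2 = Z.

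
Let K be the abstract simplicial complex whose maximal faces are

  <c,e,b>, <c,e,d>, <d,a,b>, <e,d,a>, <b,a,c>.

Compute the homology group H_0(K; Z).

H_0 ≅ Z.

We work with the vertex ordering a < b < c < d < e. The simplices of K, each written with vertices in increasing order, are:

  0-simplices (5): a, b, c, d, e
  1-simplices (10): ab, ac, ad, ae, bc, bd, be, cd, ce, de
  2-simplices (5): abc, abd, ade, bce, cde

giving chain groups C_0 ≅ Z^5, C_1 ≅ Z^10, C_2 ≅ Z^5.

∂_1: C_1 → C_0 sends each edge [p,q] (with p < q) to q − p. For instance
  ∂be = e − b.
The resulting 5×10 matrix has rank 4, and its Smith normal form has invariant factors (1,1,1,1).

Boundary ∂_2: C_2 → C_1 maps a triangle to the signed sum of its edges. For instance
  ∂abd = bd − ad + ab,
  ∂bce = ce − be + bc.
The resulting 10×5 matrix has rank 5, and its Smith normal form has invariant factors (1,1,1,1,1).

Now H_k = ker ∂_k / im ∂_{k+1}, so:

  H_0: rank C_0 − rank ∂_1 = 5 − 4 = 1, and the invariant factors of ∂_1 are all 1, so H_0 ≅ Z.

(K is a triangulation of the Möbius band.)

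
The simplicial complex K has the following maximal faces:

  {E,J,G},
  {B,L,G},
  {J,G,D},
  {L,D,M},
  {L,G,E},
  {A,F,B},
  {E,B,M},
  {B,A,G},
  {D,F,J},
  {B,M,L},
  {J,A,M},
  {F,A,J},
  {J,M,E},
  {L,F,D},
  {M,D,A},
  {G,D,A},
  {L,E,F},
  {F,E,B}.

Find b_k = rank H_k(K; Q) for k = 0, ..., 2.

b_0 = 1, b_1 = 1, b_2 = 0.

Order the vertices as A < B < D < E < F < G < J < L < M. Listing each simplex with vertices in this order, K has dimension 2 with simplices:

  0-simplices (9): A, B, D, E, F, G, J, L, M
  1-simplices (27): AB, AD, AF, AG, AJ, AM, BE, BF, BG, BL, BM, DF, DG, DJ, DL, DM, EF, EG, EJ, EL, EM, FJ, FL, GJ, GL, JM, LM
  2-simplices (18): ABF, ABG, ADG, ADM, AFJ, AJM, BEF, BEM, BGL, BLM, DFJ, DFL, DGJ, DLM, EFL, EGJ, EGL, EJM

so the chain groups are C_0 ≅ Z^9, C_1 ≅ Z^27, C_2 ≅ Z^18.

∂_1: C_1 → C_0 maps an edge to its endpoints' difference, ∂[p,q] = q − p. For instance
  ∂AD = D − A.
The 9×27 boundary matrix has rank 8 and Smith normal form diag(1,1,1,1,1,1,1,1).

The boundary map ∂_2: C_2 → C_1 sends each 2-simplex [p,q,r] to [q,r] − [p,r] + [p,q]. For instance
  ∂EJM = JM − EM + EJ,
  ∂BEM = EM − BM + BE.
This gives a 27×18 integer matrix of rank 18; reducing to Smith normal form yields diagonal entries (1,1,1,1,1,1,1,1,1,1,1,1,1,1,1,1,1,2).

Now H_k = ker ∂_k / im ∂_{k+1}, so:

  H_0: rank C_0 − rank ∂_1 = 9 − 8 = 1, and the invariant factors of ∂_1 are all 1, so H_0 ≅ Z.
  H_1: rank ker ∂_1 − rank ∂_2 = (27 − 8) − 18 = 1, and ∂_2 has invariant factor 2 > 1, so H_1 ≅ Z ⊕ Z_2.
  H_2: rank ker ∂_2 − rank ∂_3 = (18 − 18) − 0 = 0, and there is no ∂_3, so H_2 ≅ 0.

(K is a triangulation of the Klein bottle.)

Hence the Betti numbers are b_0 = 1, b_1 = 1, b_2 = 0.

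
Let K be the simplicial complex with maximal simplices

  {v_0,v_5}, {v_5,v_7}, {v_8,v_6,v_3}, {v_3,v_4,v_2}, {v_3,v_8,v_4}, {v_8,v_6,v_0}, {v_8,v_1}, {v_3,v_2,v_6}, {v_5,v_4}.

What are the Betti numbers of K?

b_0 = 1, b_1 = 1, b_2 = 0.

Take the total order v_0 < v_1 < v_2 < v_3 < v_4 < v_5 < v_6 < v_7 < v_8 on the vertex set. Then K (dimension 2) consists of the simplices:

  0-simplices (9): [v_0], [v_1], [v_2], [v_3], [v_4], [v_5], [v_6], [v_7], [v_8]
  1-simplices (14): [v_0,v_5], [v_0,v_6], [v_0,v_8], [v_1,v_8], [v_2,v_3], [v_2,v_4], [v_2,v_6], [v_3,v_4], [v_3,v_6], [v_3,v_8], [v_4,v_5], [v_4,v_8], [v_5,v_7], [v_6,v_8]
  2-simplices (5): [v_0,v_6,v_8], [v_2,v_3,v_4], [v_2,v_3,v_6], [v_3,v_4,v_8], [v_3,v_6,v_8]

Hence C_0 ≅ Z^9, C_1 ≅ Z^14, C_2 ≅ Z^5.

The boundary map ∂_1: C_1 → C_0 is given by ∂[p,q] = [q] − [p]. For instance
  ∂[v_2,v_4] = [v_4] − [v_2].
This gives a 9×14 integer matrix of rank 8; reducing to Smith normal form yields diagonal entries (1,1,1,1,1,1,1,1).

The boundary map ∂_2: C_2 → C_1 acts by ∂[p,q,r] = [q,r] − [p,r] + [p,q]. For instance
  ∂[v_3,v_6,v_8] = [v_6,v_8] − [v_3,v_8] + [v_3,v_6],
  ∂[v_0,v_6,v_8] = [v_6,v_8] − [v_0,v_8] + [v_0,v_6].
The 14×5 boundary matrix has rank 5 and Smith normal form diag(1,1,1,1,1).

Reading off H_k = ker ∂_k / im ∂_{k+1}:

  H_0: rank C_0 − rank ∂_1 = 9 − 8 = 1, and the invariant factors of ∂_1 are all 1, so H_0 ≅ Z.
  H_1: rank ker ∂_1 − rank ∂_2 = (14 − 8) − 5 = 1, and the invariant factors of ∂_2 are all 1, so H_1 ≅ Z.
  H_2: rank ker ∂_2 − rank ∂_3 = (5 − 5) − 0 = 0, and there is no ∂_3, so H_2 ≅ 0.

Hence the Betti numbers are b_0 = 1, b_1 = 1, b_2 = 0.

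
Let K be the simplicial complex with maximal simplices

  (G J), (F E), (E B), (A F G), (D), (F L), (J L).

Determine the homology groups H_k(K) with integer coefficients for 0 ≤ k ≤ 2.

K has 8 vertices, 8 edges, 1 triangle.
rank ∂_0 = 0, rank ∂_1 = 6 ⇒ b_0 = 8 − 0 − 6 = 2; all invariant factors of ∂_1 are 1 so no torsion. So H_0 ≅ Z^2.
rank ∂_1 = 6, rank ∂_2 = 1 ⇒ b_1 = 8 − 6 − 1 = 1; all invariant factors of ∂_2 are 1 so no torsion. So H_1 ≅ Z.
rank ∂_2 = 1, rank ∂_3 = 0 ⇒ b_2 = 1 − 1 − 0 = 0. So H_2 ≅ 0.

H_0 ≅ Z^2,  H_1 ≅ Z,  H_2 = 0.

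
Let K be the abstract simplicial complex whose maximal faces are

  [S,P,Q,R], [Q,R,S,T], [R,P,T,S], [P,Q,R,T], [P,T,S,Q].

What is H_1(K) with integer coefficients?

H_1 ≅ 0.

K has 5 vertices, 10 edges, 10 triangles, 5 3-simplices.
rank ∂_1 = 4, rank ∂_2 = 6 ⇒ b_1 = 10 − 4 − 6 = 0; all invariant factors of ∂_2 are 1 so no torsion. So H_1 = 0.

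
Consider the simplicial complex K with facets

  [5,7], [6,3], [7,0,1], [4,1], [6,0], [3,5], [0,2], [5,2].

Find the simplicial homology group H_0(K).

Fix the vertex order 0 < 1 < 2 < 3 < 4 < 5 < 6 < 7 and write every simplex with vertices in increasing order. Then dim K = 2 and the simplices of K are:

  0-simplices (8): [0], [1], [2], [3], [4], [5], [6], [7]
  1-simplices (10): [0,1], [0,2], [0,6], [0,7], [1,4], [1,7], [2,5], [3,5], [3,6], [5,7]
  2-simplices (1): [0,1,7]

giving chain groups C_0 ≅ Z^8, C_1 ≅ Z^10, C_2 ≅ Z^1.

The boundary map ∂_1: C_1 → C_0 sends each edge [p,q] (with p < q) to q − p. For instance
  ∂[3,6] = [6] − [3].
This gives a 8×10 integer matrix of rank 7; reducing to Smith normal form yields diagonal entries (1,1,1,1,1,1,1).

Boundary ∂_2: C_2 → C_1 acts by ∂[p,q,r] = [q,r] − [p,r] + [p,q]. For instance
  ∂[0,1,7] = [1,7] − [0,7] + [0,1].
This gives a 10×1 integer matrix of rank 1; reducing to Smith normal form yields diagonal entries (1).

Reading off H_k = ker ∂_k / im ∂_{k+1}:

  H_0: rank C_0 − rank ∂_1 = 8 − 7 = 1, and the invariant factors of ∂_1 are all 1, so H_0 = Z.

H_0 = Z.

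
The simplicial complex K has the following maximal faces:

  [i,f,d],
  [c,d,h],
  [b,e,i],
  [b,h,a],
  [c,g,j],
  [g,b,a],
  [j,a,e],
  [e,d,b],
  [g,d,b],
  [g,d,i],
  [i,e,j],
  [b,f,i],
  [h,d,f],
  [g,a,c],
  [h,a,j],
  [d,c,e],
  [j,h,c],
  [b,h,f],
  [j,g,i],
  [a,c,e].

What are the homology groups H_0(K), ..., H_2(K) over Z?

We work with the vertex ordering a < b < c < d < e < f < g < h < i < j. The simplices of K, each written with vertices in increasing order, are:

  0-simplices (10): a, b, c, d, e, f, g, h, i, j
  1-simplices (30): ab, ac, ae, ag, ah, aj, bd, be, bf, bg, bh, bi, cd, ce, cg, ch, cj, de, df, dg, dh, di, ei, ej, fh, fi, gi, gj, hj, ij
  2-simplices (20): abg, abh, ace, acg, aej, ahj, bde, bdg, bei, bfh, bfi, cde, cdh, cgj, chj, dfh, dfi, dgi, eij, gij

giving chain groups C_0 ≅ Z^10, C_1 ≅ Z^30, C_2 ≅ Z^20.

∂_1: C_1 → C_0 is given by ∂[p,q] = [q] − [p]. For instance
  ∂cd = d − c.
As a 10×30 matrix over Z this has rank 9, with invariant factors (1,1,1,1,1,1,1,1,1).

Boundary ∂_2: C_2 → C_1 maps a triangle to the signed sum of its edges. For instance
  ∂bde = de − be + bd,
  ∂gij = ij − gj + gi.
The resulting 30×20 matrix has rank 20, and its Smith normal form has invariant factors (1,1,1,1,1,1,1,1,1,1,1,1,1,1,1,1,1,1,1,2).

Computing H_k = (kernel of ∂_k) / (image of ∂_{k+1}):

  H_0: rank C_0 − rank ∂_1 = 10 − 9 = 1, and the invariant factors of ∂_1 are all 1, so H_0 = Z.
  H_1: rank ker ∂_1 − rank ∂_2 = (30 − 9) − 20 = 1, and ∂_2 has invariant factor 2 > 1, so H_1 = Z ⊕ Z/2.
  H_2: rank ker ∂_2 − rank ∂_3 = (20 − 20) − 0 = 0, and there is no ∂_3, so H_2 = 0.

(K is a triangulation of the Klein bottle.)

H_0 = Z,  H_1 = Z ⊕ Z/2,  H_2 = 0.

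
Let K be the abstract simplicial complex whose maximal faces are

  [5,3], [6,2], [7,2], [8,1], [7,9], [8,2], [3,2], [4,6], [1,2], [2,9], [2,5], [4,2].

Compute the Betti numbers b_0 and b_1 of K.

b_0 = 1, b_1 = 4.

We work with the vertex ordering 1 < 2 < 3 < 4 < 5 < 6 < 7 < 8 < 9. The simplices of K, each written with vertices in increasing order, are:

  0-simplices (9): [1], [2], [3], [4], [5], [6], [7], [8], [9]
  1-simplices (12): [1,2], [1,8], [2,3], [2,4], [2,5], [2,6], [2,7], [2,8], [2,9], [3,5], [4,6], [7,9]

Hence C_0 ≅ Z^9, C_1 ≅ Z^12.

∂_1: C_1 → C_0 is given by ∂[p,q] = [q] − [p].
The 9×12 boundary matrix has rank 8 and Smith normal form diag(1,1,1,1,1,1,1,1).

Reading off H_k = ker ∂_k / im ∂_{k+1}:

  H_0: rank C_0 − rank ∂_1 = 9 − 8 = 1, and the invariant factors of ∂_1 are all 1, so H_0 ≅ Z.
  H_1: rank ker ∂_1 − rank ∂_2 = (12 − 8) − 0 = 4, and there is no ∂_2, so H_1 ≅ Z^4.

(K is a triangulation of a wedge of 4 circles.)

Hence the Betti numbers are b_0 = 1, b_1 = 4.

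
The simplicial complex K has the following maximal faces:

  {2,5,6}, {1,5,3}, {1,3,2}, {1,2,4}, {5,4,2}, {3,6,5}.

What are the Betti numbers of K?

Fix the vertex order 1 < 2 < 3 < 4 < 5 < 6 and write every simplex with vertices in increasing order. Then dim K = 2 and the simplices of K are:

  0-simplices (6): [1], [2], [3], [4], [5], [6]
  1-simplices (12): [1,2], [1,3], [1,4], [1,5], [2,3], [2,4], [2,5], [2,6], [3,5], [3,6], [4,5], [5,6]
  2-simplices (6): [1,2,3], [1,2,4], [1,3,5], [2,4,5], [2,5,6], [3,5,6]

so the chain groups are C_0 ≅ Z^6, C_1 ≅ Z^12, C_2 ≅ Z^6.

∂_1: C_1 → C_0 sends each edge [p,q] (with p < q) to q − p. For instance
  ∂[4,5] = [5] − [4].
The 6×12 boundary matrix has rank 5 and Smith normal form diag(1,1,1,1,1).

The boundary map ∂_2: C_2 → C_1 acts by ∂[p,q,r] = [q,r] − [p,r] + [p,q]. For instance
  ∂[2,5,6] = [5,6] − [2,6] + [2,5],
  ∂[2,4,5] = [4,5] − [2,5] + [2,4].
This gives a 12×6 integer matrix of rank 6; reducing to Smith normal form yields diagonal entries (1,1,1,1,1,1).

Reading off H_k = ker ∂_k / im ∂_{k+1}:

  H_0: rank C_0 − rank ∂_1 = 6 − 5 = 1, and the invariant factors of ∂_1 are all 1, so H_0 = Z.
  H_1: rank ker ∂_1 − rank ∂_2 = (12 − 5) − 6 = 1, and the invariant factors of ∂_2 are all 1, so H_1 = Z.
  H_2: rank ker ∂_2 − rank ∂_3 = (6 − 6) − 0 = 0, and there is no ∂_3, so H_2 = 0.

Hence the Betti numbers are b_0 = 1, b_1 = 1, b_2 = 0.

b_0 = 1, b_1 = 1, b_2 = 0.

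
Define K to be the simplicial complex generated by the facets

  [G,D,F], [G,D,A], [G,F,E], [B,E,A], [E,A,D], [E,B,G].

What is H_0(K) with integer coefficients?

H_0 ≅ Z.

K has 6 vertices, 12 edges, 6 triangles.
rank ∂_0 = 0, rank ∂_1 = 5 ⇒ b_0 = 6 − 0 − 5 = 1; all invariant factors of ∂_1 are 1 so no torsion. So H_0 = Z.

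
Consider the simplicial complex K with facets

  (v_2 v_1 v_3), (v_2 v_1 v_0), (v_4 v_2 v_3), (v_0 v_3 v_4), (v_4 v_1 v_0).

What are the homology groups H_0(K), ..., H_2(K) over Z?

We work with the vertex ordering v_0 < v_1 < v_2 < v_3 < v_4. The simplices of K, each written with vertices in increasing order, are:

  0-simplices (5): [v_0], [v_1], [v_2], [v_3], [v_4]
  1-simplices (10): [v_0,v_1], [v_0,v_2], [v_0,v_3], [v_0,v_4], [v_1,v_2], [v_1,v_3], [v_1,v_4], [v_2,v_3], [v_2,v_4], [v_3,v_4]
  2-simplices (5): [v_0,v_1,v_2], [v_0,v_1,v_4], [v_0,v_3,v_4], [v_1,v_2,v_3], [v_2,v_3,v_4]

so the chain groups are C_0 ≅ Z^5, C_1 ≅ Z^10, C_2 ≅ Z^5.

Boundary ∂_1: C_1 → C_0 is given by ∂[p,q] = [q] − [p].
This gives a 5×10 integer matrix of rank 4; reducing to Smith normal form yields diagonal entries (1,1,1,1).

The boundary map ∂_2: C_2 → C_1 sends each 2-simplex [p,q,r] to [q,r] − [p,r] + [p,q]. For instance
  ∂[v_1,v_2,v_3] = [v_2,v_3] − [v_1,v_3] + [v_1,v_2],
  ∂[v_0,v_3,v_4] = [v_3,v_4] − [v_0,v_4] + [v_0,v_3].
The resulting 10×5 matrix has rank 5, and its Smith normal form has invariant factors (1,1,1,1,1).

Reading off H_k = ker ∂_k / im ∂_{k+1}:

  H_0: rank C_0 − rank ∂_1 = 5 − 4 = 1, and the invariant factors of ∂_1 are all 1, so H_0 = Z.
  H_1: rank ker ∂_1 − rank ∂_2 = (10 − 4) − 5 = 1, and the invariant factors of ∂_2 are all 1, so H_1 = Z.
  H_2: rank ker ∂_2 − rank ∂_3 = (5 − 5) − 0 = 0, and there is no ∂_3, so H_2 = 0.

(K is a triangulation of the Möbius band.)

H_0 ≅ Z,  H_1 ≅ Z,  H_2 = 0.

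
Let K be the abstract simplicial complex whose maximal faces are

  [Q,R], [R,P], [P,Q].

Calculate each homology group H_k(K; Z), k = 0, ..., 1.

Fix the vertex order P < Q < R and write every simplex with vertices in increasing order. Then dim K = 1 and the simplices of K are:

  0-simplices (3): P, Q, R
  1-simplices (3): PQ, PR, QR

giving chain groups C_0 ≅ Z^3, C_1 ≅ Z^3.

∂_1: C_1 → C_0 is given by ∂[p,q] = [q] − [p]. For instance
  ∂PR = R − P.
The 3×3 boundary matrix has rank 2 and Smith normal form diag(1,1).

Now H_k = ker ∂_k / im ∂_{k+1}, so:

  H_0: rank C_0 − rank ∂_1 = 3 − 2 = 1, and the invariant factors of ∂_1 are all 1, so H_0 ≅ Z.
  H_1: rank ker ∂_1 − rank ∂_2 = (3 − 2) − 0 = 1, and there is no ∂_2, so H_1 ≅ Z.

As a check, the Euler characteristic is 3 − 3 = 0, which agrees with 1 − 1 = 0.

H_0 ≅ Z,  H_1 ≅ Z.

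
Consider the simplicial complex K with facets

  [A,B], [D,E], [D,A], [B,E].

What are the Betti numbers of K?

Take the total order A < B < D < E on the vertex set. Then K (dimension 1) consists of the simplices:

  0-simplices (4): A, B, D, E
  1-simplices (4): AB, AD, BE, DE

Hence C_0 ≅ Z^4, C_1 ≅ Z^4.

∂_1: C_1 → C_0 is given by ∂[p,q] = [q] − [p]. For instance
  ∂AB = B − A.
The 4×4 boundary matrix has rank 3 and Smith normal form diag(1,1,1).

Reading off H_k = ker ∂_k / im ∂_{k+1}:

  H_0: rank C_0 − rank ∂_1 = 4 − 3 = 1, and the invariant factors of ∂_1 are all 1, so H_0 ≅ Z.
  H_1: rank ker ∂_1 − rank ∂_2 = (4 − 3) − 0 = 1, and there is no ∂_2, so H_1 ≅ Z.

Hence the Betti numbers are b_0 = 1, b_1 = 1.

b_0 = 1, b_1 = 1.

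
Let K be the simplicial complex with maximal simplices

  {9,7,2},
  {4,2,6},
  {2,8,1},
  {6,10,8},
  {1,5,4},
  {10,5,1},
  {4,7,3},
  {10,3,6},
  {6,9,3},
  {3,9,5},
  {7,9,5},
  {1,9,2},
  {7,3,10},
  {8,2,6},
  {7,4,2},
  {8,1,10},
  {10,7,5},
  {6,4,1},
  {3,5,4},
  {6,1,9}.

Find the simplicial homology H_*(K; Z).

H_0 ≅ Z,  H_1 ≅ Z ⊕ Z/2,  H_2 = 0.

Take the total order 1 < 2 < 3 < 4 < 5 < 6 < 7 < 8 < 9 < 10 on the vertex set. Then K (dimension 2) consists of the simplices:

  0-simplices (10): [1], [2], [3], [4], [5], [6], [7], [8], [9], [10]
  1-simplices (30): (30 of them)
  2-simplices (20): (20 of them)

so the chain groups are C_0 ≅ Z^10, C_1 ≅ Z^30, C_2 ≅ Z^20.

Boundary ∂_1: C_1 → C_0 maps an edge to its endpoints' difference, ∂[p,q] = q − p. For instance
  ∂[1,8] = [8] − [1].
The resulting 10×30 matrix has rank 9, and its Smith normal form has invariant factors (1,1,1,1,1,1,1,1,1).

The boundary map ∂_2: C_2 → C_1 maps a triangle to the signed sum of its edges. For instance
  ∂[1,4,5] = [4,5] − [1,5] + [1,4],
  ∂[2,7,9] = [7,9] − [2,9] + [2,7].
The 30×20 boundary matrix has rank 20 and Smith normal form diag(1,1,1,1,1,1,1,1,1,1,1,1,1,1,1,1,1,1,1,2).

Now H_k = ker ∂_k / im ∂_{k+1}, so:

  H_0: rank C_0 − rank ∂_1 = 10 − 9 = 1, and the invariant factors of ∂_1 are all 1, so H_0 ≅ Z.
  H_1: rank ker ∂_1 − rank ∂_2 = (30 − 9) − 20 = 1, and ∂_2 has invariant factor 2 > 1, so H_1 ≅ Z ⊕ Z/2.
  H_2: rank ker ∂_2 − rank ∂_3 = (20 − 20) − 0 = 0, and there is no ∂_3, so H_2 ≅ 0.

As a check, the Euler characteristic is 10 − 30 + 20 = 0, which agrees with 1 − 1 + 0 = 0.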